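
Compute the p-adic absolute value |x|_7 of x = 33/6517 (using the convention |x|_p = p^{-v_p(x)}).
|33/6517|_7 = 343

Step 1 — compute v_7(x) by factoring powers of 7 out of the numerator and denominator: v_7(33/6517) = -3. Step 2 — apply |x|_p = p^{-v_p(x)} = 7^{3} = 343.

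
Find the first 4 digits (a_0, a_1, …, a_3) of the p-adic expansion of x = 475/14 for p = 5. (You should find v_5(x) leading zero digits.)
(a_0, …, a_3) = (0, 0, 1, 4)

v_5(475/14) = 2, so a_0 = ... = a_1 = 0. Factor out: x = 5^2 · u with u = 19/14 a unit in ℤ_5. Expand u iteratively via a_{v+i} = u_i mod 5, u_{i+1} = (u_i − a_{v+i})/5:
  u_0 = 19/14;  a_2 = 1;  u_1 = (u_0 − 1)/5 = 1/14
  u_1 = 1/14;  a_3 = 4;  u_2 = (u_1 − 4)/5 = -11/14
Digits: (0, 0, 1, 4).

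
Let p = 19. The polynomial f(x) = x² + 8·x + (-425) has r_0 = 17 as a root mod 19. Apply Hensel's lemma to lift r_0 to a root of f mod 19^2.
r_1 = 17 (mod 361)

Hensel: r_{i+1} = r_i − f(r_i)·(f′(r_i))^{-1} mod 19^{i+2}, f′(x) = 2x + 8. Iterate:
  r_0 = 17 (mod 19)
  r_1 = 17 (mod 361)
Final: r = 17 satisfies f(r) ≡ 0 mod 19^2.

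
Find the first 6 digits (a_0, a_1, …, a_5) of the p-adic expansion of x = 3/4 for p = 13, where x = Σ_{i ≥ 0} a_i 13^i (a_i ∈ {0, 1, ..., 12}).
(a_0, …, a_5) = (4, 3, 3, 3, 3, 3)

v_13(3/4) = 0 (numerator and denominator both coprime to 13), so x ∈ ℤ_13^×. Compute digits iteratively via a_i = x_i mod 13, x_{i+1} = (x_i − a_i)/13, with x_0 = x:
  x_0 = 3/4;  a_0 = 4;  x_1 = (x_0 − 4)/13 = -1/4
  x_1 = -1/4;  a_1 = 3;  x_2 = (x_1 − 3)/13 = -1/4
  x_2 = -1/4;  a_2 = 3;  x_3 = (x_2 − 3)/13 = -1/4
  x_3 = -1/4;  a_3 = 3;  x_4 = (x_3 − 3)/13 = -1/4
  x_4 = -1/4;  a_4 = 3;  x_5 = (x_4 − 3)/13 = -1/4
  x_5 = -1/4;  a_5 = 3;  x_6 = (x_5 − 3)/13 = -1/4
Digits: (4, 3, 3, 3, 3, 3).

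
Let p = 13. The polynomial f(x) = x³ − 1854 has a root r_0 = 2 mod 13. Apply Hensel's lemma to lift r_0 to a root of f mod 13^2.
r_1 = 15 (mod 169)

Hensel: r_{i+1} = r_i − f(r_i)/f′(r_i) mod 13^{i+2}, where f′(x) = 3x². Iterate:
  r_0 = 2 (mod 13)
  r_1 = 15 (mod 169)
Final: r = 15 with f(r) ≡ 0 mod 13^2.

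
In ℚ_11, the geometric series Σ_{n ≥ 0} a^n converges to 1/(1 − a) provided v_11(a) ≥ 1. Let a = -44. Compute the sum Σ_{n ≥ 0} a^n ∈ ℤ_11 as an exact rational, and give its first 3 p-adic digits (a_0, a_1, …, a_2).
Σ a^n = 1/(1 − a) = 1/45;  first 3 digits = (1, 7, 4)

v_11(a) = 1 ≥ 1, so the series converges in ℤ_11 to 1/(1 − a) = 1/(1 − (-44)) = 1/45. Expand this rational in ℤ_11: compute digits iteratively via d_i = x_i mod 11, x_{i+1} = (x_i − d_i)/11. The first 3 digits are (1, 7, 4).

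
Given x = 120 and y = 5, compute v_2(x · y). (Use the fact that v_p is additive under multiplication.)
v_2(600) = 3

v_p(x) = 3 (factor: 120 = 2^3 · 15); v_p(y) = 0 (factor: 5 = 2^0 · 5). Additivity: v_p(xy) = v_p(x) + v_p(y) = 3 + 0 = 3. (Direct check: xy = 600 = 2^3 · (75).)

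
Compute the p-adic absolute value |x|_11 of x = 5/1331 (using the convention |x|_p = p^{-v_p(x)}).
|5/1331|_11 = 1331

Step 1 — compute v_11(x) by factoring powers of 11 out of the numerator and denominator: v_11(5/1331) = -3. Step 2 — apply |x|_p = p^{-v_p(x)} = 11^{3} = 1331.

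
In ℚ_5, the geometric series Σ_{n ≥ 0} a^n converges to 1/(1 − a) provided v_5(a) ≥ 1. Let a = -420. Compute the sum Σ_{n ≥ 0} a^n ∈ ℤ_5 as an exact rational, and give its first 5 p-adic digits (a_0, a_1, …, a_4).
Σ a^n = 1/(1 − a) = 1/421;  first 5 digits = (1, 1, 4, 3, 1)

v_5(a) = 1 ≥ 1, so the series converges in ℤ_5 to 1/(1 − a) = 1/(1 − (-420)) = 1/421. Expand this rational in ℤ_5: compute digits iteratively via d_i = x_i mod 5, x_{i+1} = (x_i − d_i)/5. The first 5 digits are (1, 1, 4, 3, 1).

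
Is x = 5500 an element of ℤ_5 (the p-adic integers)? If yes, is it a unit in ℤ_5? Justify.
x ∈ ℤ_5 but not a unit; v_5(x) = 3 > 0

ℤ_5 = {x ∈ ℚ_5 : v_5(x) ≥ 0} and ℤ_5^× = {x ∈ ℤ_5 : v_5(x) = 0}. Here v_5(5500) = v_5(num) − v_5(den) = 3; compare against these criteria.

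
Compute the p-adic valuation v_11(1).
v_11(1) = 0

v_11(n) is the largest exponent k such that 11^k divides n. Factor out: 1 = 11^0 · 1. (Sign doesn't affect v_p.) So v_11(1) = 0.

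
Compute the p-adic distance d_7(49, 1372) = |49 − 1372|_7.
d_7(49, 1372) = 1/49

Step 1 — x − y = 49 − 1372 = -1323. Step 2 — v_7(-1323) = 2 (factor: -1323 = −(7^2 · 27); the sign does not affect v_p). Step 3 — |x − y|_7 = 7^{-2} = 1/49.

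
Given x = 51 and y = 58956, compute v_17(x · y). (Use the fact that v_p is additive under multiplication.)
v_17(3006756) = 4

v_p(x) = 1 (factor: 51 = 17^1 · 3); v_p(y) = 3 (factor: 58956 = 17^3 · 12). Additivity: v_p(xy) = v_p(x) + v_p(y) = 1 + 3 = 4. (Direct check: xy = 3006756 = 17^4 · (36).)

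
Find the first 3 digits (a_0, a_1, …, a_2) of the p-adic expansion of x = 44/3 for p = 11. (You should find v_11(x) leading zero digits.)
(a_0, …, a_2) = (0, 5, 7)

v_11(44/3) = 1, so a_0 = ... = a_0 = 0. Factor out: x = 11^1 · u with u = 4/3 a unit in ℤ_11. Expand u iteratively via a_{v+i} = u_i mod 11, u_{i+1} = (u_i − a_{v+i})/11:
  u_0 = 4/3;  a_1 = 5;  u_1 = (u_0 − 5)/11 = -1/3
  u_1 = -1/3;  a_2 = 7;  u_2 = (u_1 − 7)/11 = -2/3
Digits: (0, 5, 7).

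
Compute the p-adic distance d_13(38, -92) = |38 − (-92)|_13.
d_13(38, -92) = 1/13

Step 1 — x − y = 38 − (-92) = 130. Step 2 — v_13(130) = 1 (factor: 130 = (13^1 · 10); the sign does not affect v_p). Step 3 — |x − y|_13 = 13^{-1} = 1/13.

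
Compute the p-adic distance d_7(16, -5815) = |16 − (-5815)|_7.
d_7(16, -5815) = 1/343

Step 1 — x − y = 16 − (-5815) = 5831. Step 2 — v_7(5831) = 3 (factor: 5831 = (7^3 · 17); the sign does not affect v_p). Step 3 — |x − y|_7 = 7^{-3} = 1/343.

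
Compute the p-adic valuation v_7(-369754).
v_7(-369754) = 5

v_7(n) is the largest exponent k such that 7^k divides n. Factor out: -369754 = -7^5 · 22. (Sign doesn't affect v_p.) So v_7(-369754) = 5.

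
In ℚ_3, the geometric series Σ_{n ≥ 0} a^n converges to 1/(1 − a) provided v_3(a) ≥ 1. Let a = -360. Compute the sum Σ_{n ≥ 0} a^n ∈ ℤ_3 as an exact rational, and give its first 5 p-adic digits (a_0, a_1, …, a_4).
Σ a^n = 1/(1 − a) = 1/361;  first 5 digits = (1, 0, 2, 1, 2)

v_3(a) = 2 ≥ 1, so the series converges in ℤ_3 to 1/(1 − a) = 1/(1 − (-360)) = 1/361. Expand this rational in ℤ_3: compute digits iteratively via d_i = x_i mod 3, x_{i+1} = (x_i − d_i)/3. The first 5 digits are (1, 0, 2, 1, 2).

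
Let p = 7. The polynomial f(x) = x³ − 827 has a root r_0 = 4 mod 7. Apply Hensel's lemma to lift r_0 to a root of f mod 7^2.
r_1 = 25 (mod 49)

Hensel: r_{i+1} = r_i − f(r_i)/f′(r_i) mod 7^{i+2}, where f′(x) = 3x². Iterate:
  r_0 = 4 (mod 7)
  r_1 = 25 (mod 49)
Final: r = 25 with f(r) ≡ 0 mod 7^2.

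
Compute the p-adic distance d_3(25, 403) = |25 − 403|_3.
d_3(25, 403) = 1/27

Step 1 — x − y = 25 − 403 = -378. Step 2 — v_3(-378) = 3 (factor: -378 = −(3^3 · 14); the sign does not affect v_p). Step 3 — |x − y|_3 = 3^{-3} = 1/27.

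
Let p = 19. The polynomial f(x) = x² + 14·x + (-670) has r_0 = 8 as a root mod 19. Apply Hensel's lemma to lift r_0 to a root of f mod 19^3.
r_2 = 3827 (mod 6859)

Hensel: r_{i+1} = r_i − f(r_i)·(f′(r_i))^{-1} mod 19^{i+2}, f′(x) = 2x + 14. Iterate:
  r_0 = 8 (mod 19)
  r_1 = 217 (mod 361)
  r_2 = 3827 (mod 6859)
Final: r = 3827 satisfies f(r) ≡ 0 mod 19^3.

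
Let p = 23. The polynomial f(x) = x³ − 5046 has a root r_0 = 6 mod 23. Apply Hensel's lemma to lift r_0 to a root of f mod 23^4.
r_3 = 38991 (mod 279841)

Hensel: r_{i+1} = r_i − f(r_i)/f′(r_i) mod 23^{i+2}, where f′(x) = 3x². Iterate:
  r_0 = 6 (mod 23)
  r_1 = 374 (mod 529)
  r_2 = 2490 (mod 12167)
  r_3 = 38991 (mod 279841)
Final: r = 38991 with f(r) ≡ 0 mod 23^4.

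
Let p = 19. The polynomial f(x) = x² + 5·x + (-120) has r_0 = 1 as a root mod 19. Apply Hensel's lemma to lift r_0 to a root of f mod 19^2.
r_1 = 172 (mod 361)

Hensel: r_{i+1} = r_i − f(r_i)·(f′(r_i))^{-1} mod 19^{i+2}, f′(x) = 2x + 5. Iterate:
  r_0 = 1 (mod 19)
  r_1 = 172 (mod 361)
Final: r = 172 satisfies f(r) ≡ 0 mod 19^2.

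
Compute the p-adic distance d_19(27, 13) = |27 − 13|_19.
d_19(27, 13) = 1

Step 1 — x − y = 27 − 13 = 14. Step 2 — v_19(14) = 0 (factor: 14 = (19^0 · 14); the sign does not affect v_p). Step 3 — |x − y|_19 = 19^{0} = 1.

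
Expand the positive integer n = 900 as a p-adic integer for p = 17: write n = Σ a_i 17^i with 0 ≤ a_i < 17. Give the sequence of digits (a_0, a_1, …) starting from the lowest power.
(a_0, a_1, …) = (16, 1, 3)

Repeated division by 17 gives the digits low-to-high: 900 = 16 + 1·17^1 + 3·17^2. Digit sequence: (16, 1, 3).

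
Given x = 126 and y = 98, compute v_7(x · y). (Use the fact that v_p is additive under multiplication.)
v_7(12348) = 3

v_p(x) = 1 (factor: 126 = 7^1 · 18); v_p(y) = 2 (factor: 98 = 7^2 · 2). Additivity: v_p(xy) = v_p(x) + v_p(y) = 1 + 2 = 3. (Direct check: xy = 12348 = 7^3 · (36).)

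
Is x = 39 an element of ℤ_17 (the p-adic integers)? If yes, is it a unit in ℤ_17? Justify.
x ∈ ℤ_17^× (unit); v_17(x) = 0

ℤ_17 = {x ∈ ℚ_17 : v_17(x) ≥ 0} and ℤ_17^× = {x ∈ ℤ_17 : v_17(x) = 0}. Here v_17(39) = v_17(num) − v_17(den) = 0; compare against these criteria.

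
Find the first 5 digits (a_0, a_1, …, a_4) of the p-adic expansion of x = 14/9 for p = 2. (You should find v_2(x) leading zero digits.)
(a_0, …, a_4) = (0, 1, 1, 1, 1)

v_2(14/9) = 1, so a_0 = ... = a_0 = 0. Factor out: x = 2^1 · u with u = 7/9 a unit in ℤ_2. Expand u iteratively via a_{v+i} = u_i mod 2, u_{i+1} = (u_i − a_{v+i})/2:
  u_0 = 7/9;  a_1 = 1;  u_1 = (u_0 − 1)/2 = -1/9
  u_1 = -1/9;  a_2 = 1;  u_2 = (u_1 − 1)/2 = -5/9
  u_2 = -5/9;  a_3 = 1;  u_3 = (u_2 − 1)/2 = -7/9
  u_3 = -7/9;  a_4 = 1;  u_4 = (u_3 − 1)/2 = -8/9
Digits: (0, 1, 1, 1, 1).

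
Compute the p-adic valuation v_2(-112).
v_2(-112) = 4

v_2(n) is the largest exponent k such that 2^k divides n. Factor out: -112 = -2^4 · 7. (Sign doesn't affect v_p.) So v_2(-112) = 4.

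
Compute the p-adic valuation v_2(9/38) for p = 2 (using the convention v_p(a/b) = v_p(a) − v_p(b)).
v_2(9/38) = -1

Factor powers of 2 from the numerator and denominator of the reduced fraction: 9 = 2^0 · 9 and 38 = 2^1 · 19. Apply v_p(a/b) = v_p(a) − v_p(b): v_2(9/38) = 0 − 1 = -1.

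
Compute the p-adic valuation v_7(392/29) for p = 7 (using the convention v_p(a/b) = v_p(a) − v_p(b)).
v_7(392/29) = 2

Factor powers of 7 from the numerator and denominator of the reduced fraction: 392 = 7^2 · 8 and 29 = 7^0 · 29. Apply v_p(a/b) = v_p(a) − v_p(b): v_7(392/29) = 2 − 0 = 2.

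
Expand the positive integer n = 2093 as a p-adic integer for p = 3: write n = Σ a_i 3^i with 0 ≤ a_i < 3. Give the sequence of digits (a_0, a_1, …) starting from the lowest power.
(a_0, a_1, …) = (2, 1, 1, 2, 1, 2, 2)

Repeated division by 3 gives the digits low-to-high: 2093 = 2 + 1·3^1 + 1·3^2 + 2·3^3 + 1·3^4 + 2·3^5 + 2·3^6. Digit sequence: (2, 1, 1, 2, 1, 2, 2).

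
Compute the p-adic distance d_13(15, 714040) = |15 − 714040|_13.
d_13(15, 714040) = 1/28561

Step 1 — x − y = 15 − 714040 = -714025. Step 2 — v_13(-714025) = 4 (factor: -714025 = −(13^4 · 25); the sign does not affect v_p). Step 3 — |x − y|_13 = 13^{-4} = 1/28561.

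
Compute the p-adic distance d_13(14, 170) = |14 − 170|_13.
d_13(14, 170) = 1/13

Step 1 — x − y = 14 − 170 = -156. Step 2 — v_13(-156) = 1 (factor: -156 = −(13^1 · 12); the sign does not affect v_p). Step 3 — |x − y|_13 = 13^{-1} = 1/13.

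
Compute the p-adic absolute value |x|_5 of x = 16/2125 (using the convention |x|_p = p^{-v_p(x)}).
|16/2125|_5 = 125

Step 1 — compute v_5(x) by factoring powers of 5 out of the numerator and denominator: v_5(16/2125) = -3. Step 2 — apply |x|_p = p^{-v_p(x)} = 5^{3} = 125.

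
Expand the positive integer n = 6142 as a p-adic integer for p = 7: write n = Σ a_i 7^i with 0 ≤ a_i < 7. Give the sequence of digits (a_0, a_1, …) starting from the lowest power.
(a_0, a_1, …) = (3, 2, 6, 3, 2)

Repeated division by 7 gives the digits low-to-high: 6142 = 3 + 2·7^1 + 6·7^2 + 3·7^3 + 2·7^4. Digit sequence: (3, 2, 6, 3, 2).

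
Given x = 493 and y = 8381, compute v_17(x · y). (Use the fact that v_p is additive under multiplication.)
v_17(4131833) = 3

v_p(x) = 1 (factor: 493 = 17^1 · 29); v_p(y) = 2 (factor: 8381 = 17^2 · 29). Additivity: v_p(xy) = v_p(x) + v_p(y) = 1 + 2 = 3. (Direct check: xy = 4131833 = 17^3 · (841).)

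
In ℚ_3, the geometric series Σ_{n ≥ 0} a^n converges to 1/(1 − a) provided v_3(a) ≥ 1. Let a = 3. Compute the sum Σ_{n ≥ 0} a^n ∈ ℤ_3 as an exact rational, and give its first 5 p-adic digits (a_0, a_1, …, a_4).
Σ a^n = 1/(1 − a) = -1/2;  first 5 digits = (1, 1, 1, 1, 1)

v_3(a) = 1 ≥ 1, so the series converges in ℤ_3 to 1/(1 − a) = 1/(1 − 3) = -1/2. Expand this rational in ℤ_3: compute digits iteratively via d_i = x_i mod 3, x_{i+1} = (x_i − d_i)/3. The first 5 digits are (1, 1, 1, 1, 1).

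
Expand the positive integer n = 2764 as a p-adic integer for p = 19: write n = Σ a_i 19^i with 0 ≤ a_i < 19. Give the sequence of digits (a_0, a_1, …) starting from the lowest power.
(a_0, a_1, …) = (9, 12, 7)

Repeated division by 19 gives the digits low-to-high: 2764 = 9 + 12·19^1 + 7·19^2. Digit sequence: (9, 12, 7).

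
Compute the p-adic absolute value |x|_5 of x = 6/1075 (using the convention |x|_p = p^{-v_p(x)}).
|6/1075|_5 = 25

Step 1 — compute v_5(x) by factoring powers of 5 out of the numerator and denominator: v_5(6/1075) = -2. Step 2 — apply |x|_p = p^{-v_p(x)} = 5^{2} = 25.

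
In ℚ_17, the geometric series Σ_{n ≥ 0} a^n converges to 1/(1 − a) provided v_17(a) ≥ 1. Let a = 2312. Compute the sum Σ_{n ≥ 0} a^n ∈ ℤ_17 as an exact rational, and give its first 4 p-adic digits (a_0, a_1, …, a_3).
Σ a^n = 1/(1 − a) = -1/2311;  first 4 digits = (1, 0, 8, 0)

v_17(a) = 2 ≥ 1, so the series converges in ℤ_17 to 1/(1 − a) = 1/(1 − 2312) = -1/2311. Expand this rational in ℤ_17: compute digits iteratively via d_i = x_i mod 17, x_{i+1} = (x_i − d_i)/17. The first 4 digits are (1, 0, 8, 0).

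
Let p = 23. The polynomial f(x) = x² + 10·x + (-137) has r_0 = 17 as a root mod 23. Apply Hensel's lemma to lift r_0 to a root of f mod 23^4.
r_3 = 144595 (mod 279841)

Hensel: r_{i+1} = r_i − f(r_i)·(f′(r_i))^{-1} mod 23^{i+2}, f′(x) = 2x + 10. Iterate:
  r_0 = 17 (mod 23)
  r_1 = 178 (mod 529)
  r_2 = 10758 (mod 12167)
  r_3 = 144595 (mod 279841)
Final: r = 144595 satisfies f(r) ≡ 0 mod 23^4.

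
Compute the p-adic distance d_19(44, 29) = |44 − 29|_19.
d_19(44, 29) = 1

Step 1 — x − y = 44 − 29 = 15. Step 2 — v_19(15) = 0 (factor: 15 = (19^0 · 15); the sign does not affect v_p). Step 3 — |x − y|_19 = 19^{0} = 1.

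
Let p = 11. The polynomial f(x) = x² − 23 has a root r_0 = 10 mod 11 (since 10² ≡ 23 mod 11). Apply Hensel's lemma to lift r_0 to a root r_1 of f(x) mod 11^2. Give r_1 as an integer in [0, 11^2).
r_1 = 109 (mod 121)

Hensel's recurrence: r_{i+1} = r_i − f(r_i)·(f′(r_i))^{-1} mod 11^{i+2}, with f′(x) = 2x. Iterate:
  r_0 = 10 (mod 11)
  r_1 = 109 (mod 121)
Final: r_1 = 109, and one checks f(r_1) ≡ 0 mod 11^2.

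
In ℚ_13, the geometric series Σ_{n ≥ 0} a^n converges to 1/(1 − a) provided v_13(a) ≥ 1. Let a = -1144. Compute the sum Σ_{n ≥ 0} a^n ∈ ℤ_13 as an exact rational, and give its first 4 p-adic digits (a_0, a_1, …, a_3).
Σ a^n = 1/(1 − a) = 1/1145;  first 4 digits = (1, 3, 2, 11)

v_13(a) = 1 ≥ 1, so the series converges in ℤ_13 to 1/(1 − a) = 1/(1 − (-1144)) = 1/1145. Expand this rational in ℤ_13: compute digits iteratively via d_i = x_i mod 13, x_{i+1} = (x_i − d_i)/13. The first 4 digits are (1, 3, 2, 11).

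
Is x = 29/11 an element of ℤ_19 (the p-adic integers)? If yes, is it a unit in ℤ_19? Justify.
x ∈ ℤ_19^× (unit); v_19(x) = 0

ℤ_19 = {x ∈ ℚ_19 : v_19(x) ≥ 0} and ℤ_19^× = {x ∈ ℤ_19 : v_19(x) = 0}. Here v_19(29/11) = v_19(num) − v_19(den) = 0; compare against these criteria.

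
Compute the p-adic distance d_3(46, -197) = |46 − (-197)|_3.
d_3(46, -197) = 1/243

Step 1 — x − y = 46 − (-197) = 243. Step 2 — v_3(243) = 5 (factor: 243 = (3^5 · 1); the sign does not affect v_p). Step 3 — |x − y|_3 = 3^{-5} = 1/243.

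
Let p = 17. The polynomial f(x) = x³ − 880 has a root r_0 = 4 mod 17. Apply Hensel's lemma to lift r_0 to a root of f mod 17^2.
r_1 = 21 (mod 289)

Hensel: r_{i+1} = r_i − f(r_i)/f′(r_i) mod 17^{i+2}, where f′(x) = 3x². Iterate:
  r_0 = 4 (mod 17)
  r_1 = 21 (mod 289)
Final: r = 21 with f(r) ≡ 0 mod 17^2.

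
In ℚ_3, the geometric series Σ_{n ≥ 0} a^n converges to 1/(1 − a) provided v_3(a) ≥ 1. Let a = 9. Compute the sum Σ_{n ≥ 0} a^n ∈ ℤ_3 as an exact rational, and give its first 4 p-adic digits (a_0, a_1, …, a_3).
Σ a^n = 1/(1 − a) = -1/8;  first 4 digits = (1, 0, 1, 0)

v_3(a) = 2 ≥ 1, so the series converges in ℤ_3 to 1/(1 − a) = 1/(1 − 9) = -1/8. Expand this rational in ℤ_3: compute digits iteratively via d_i = x_i mod 3, x_{i+1} = (x_i − d_i)/3. The first 4 digits are (1, 0, 1, 0).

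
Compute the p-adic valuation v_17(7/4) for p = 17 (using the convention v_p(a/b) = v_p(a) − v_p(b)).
v_17(7/4) = 0

Factor powers of 17 from the numerator and denominator of the reduced fraction: 7 = 17^0 · 7 and 4 = 17^0 · 4. Apply v_p(a/b) = v_p(a) − v_p(b): v_17(7/4) = 0 − 0 = 0.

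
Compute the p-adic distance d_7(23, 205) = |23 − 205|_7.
d_7(23, 205) = 1/7

Step 1 — x − y = 23 − 205 = -182. Step 2 — v_7(-182) = 1 (factor: -182 = −(7^1 · 26); the sign does not affect v_p). Step 3 — |x − y|_7 = 7^{-1} = 1/7.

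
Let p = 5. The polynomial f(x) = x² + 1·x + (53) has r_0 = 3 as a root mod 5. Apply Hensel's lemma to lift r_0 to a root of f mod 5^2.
r_1 = 8 (mod 25)

Hensel: r_{i+1} = r_i − f(r_i)·(f′(r_i))^{-1} mod 5^{i+2}, f′(x) = 2x + 1. Iterate:
  r_0 = 3 (mod 5)
  r_1 = 8 (mod 25)
Final: r = 8 satisfies f(r) ≡ 0 mod 5^2.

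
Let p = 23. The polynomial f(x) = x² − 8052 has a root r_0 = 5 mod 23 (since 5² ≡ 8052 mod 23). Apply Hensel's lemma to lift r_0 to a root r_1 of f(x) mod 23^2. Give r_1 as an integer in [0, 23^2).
r_1 = 120 (mod 529)

Hensel's recurrence: r_{i+1} = r_i − f(r_i)·(f′(r_i))^{-1} mod 23^{i+2}, with f′(x) = 2x. Iterate:
  r_0 = 5 (mod 23)
  r_1 = 120 (mod 529)
Final: r_1 = 120, and one checks f(r_1) ≡ 0 mod 23^2.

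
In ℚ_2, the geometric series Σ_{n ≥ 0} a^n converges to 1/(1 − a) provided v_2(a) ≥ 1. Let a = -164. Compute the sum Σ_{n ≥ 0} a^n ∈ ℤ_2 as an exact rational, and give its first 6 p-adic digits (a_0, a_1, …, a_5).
Σ a^n = 1/(1 − a) = 1/165;  first 6 digits = (1, 0, 1, 1, 0, 1)

v_2(a) = 2 ≥ 1, so the series converges in ℤ_2 to 1/(1 − a) = 1/(1 − (-164)) = 1/165. Expand this rational in ℤ_2: compute digits iteratively via d_i = x_i mod 2, x_{i+1} = (x_i − d_i)/2. The first 6 digits are (1, 0, 1, 1, 0, 1).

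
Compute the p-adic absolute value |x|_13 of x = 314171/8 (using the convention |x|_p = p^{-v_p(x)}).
|314171/8|_13 = 1/28561

Step 1 — compute v_13(x) by factoring powers of 13 out of the numerator and denominator: v_13(314171/8) = 4. Step 2 — apply |x|_p = p^{-v_p(x)} = 13^{-4} = 1/28561.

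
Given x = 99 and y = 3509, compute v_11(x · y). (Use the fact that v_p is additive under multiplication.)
v_11(347391) = 3

v_p(x) = 1 (factor: 99 = 11^1 · 9); v_p(y) = 2 (factor: 3509 = 11^2 · 29). Additivity: v_p(xy) = v_p(x) + v_p(y) = 1 + 2 = 3. (Direct check: xy = 347391 = 11^3 · (261).)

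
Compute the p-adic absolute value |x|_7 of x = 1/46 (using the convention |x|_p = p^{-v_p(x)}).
|1/46|_7 = 1

Step 1 — compute v_7(x) by factoring powers of 7 out of the numerator and denominator: v_7(1/46) = 0. Step 2 — apply |x|_p = p^{-v_p(x)} = 7^{0} = 1.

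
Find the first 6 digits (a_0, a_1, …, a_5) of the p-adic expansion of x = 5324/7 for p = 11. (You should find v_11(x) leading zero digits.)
(a_0, …, a_5) = (0, 0, 0, 10, 7, 4)

v_11(5324/7) = 3, so a_0 = ... = a_2 = 0. Factor out: x = 11^3 · u with u = 4/7 a unit in ℤ_11. Expand u iteratively via a_{v+i} = u_i mod 11, u_{i+1} = (u_i − a_{v+i})/11:
  u_0 = 4/7;  a_3 = 10;  u_1 = (u_0 − 10)/11 = -6/7
  u_1 = -6/7;  a_4 = 7;  u_2 = (u_1 − 7)/11 = -5/7
  u_2 = -5/7;  a_5 = 4;  u_3 = (u_2 − 4)/11 = -3/7
Digits: (0, 0, 0, 10, 7, 4).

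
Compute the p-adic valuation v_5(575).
v_5(575) = 2

v_5(n) is the largest exponent k such that 5^k divides n. Factor out: 575 = 5^2 · 23. (Sign doesn't affect v_p.) So v_5(575) = 2.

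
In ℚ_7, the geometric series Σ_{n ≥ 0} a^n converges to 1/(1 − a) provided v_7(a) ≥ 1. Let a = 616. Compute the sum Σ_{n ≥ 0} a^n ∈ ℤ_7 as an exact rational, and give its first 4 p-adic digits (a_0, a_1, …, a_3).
Σ a^n = 1/(1 − a) = -1/615;  first 4 digits = (1, 4, 0, 3)

v_7(a) = 1 ≥ 1, so the series converges in ℤ_7 to 1/(1 − a) = 1/(1 − 616) = -1/615. Expand this rational in ℤ_7: compute digits iteratively via d_i = x_i mod 7, x_{i+1} = (x_i − d_i)/7. The first 4 digits are (1, 4, 0, 3).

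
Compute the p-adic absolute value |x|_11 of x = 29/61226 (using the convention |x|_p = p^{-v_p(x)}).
|29/61226|_11 = 1331

Step 1 — compute v_11(x) by factoring powers of 11 out of the numerator and denominator: v_11(29/61226) = -3. Step 2 — apply |x|_p = p^{-v_p(x)} = 11^{3} = 1331.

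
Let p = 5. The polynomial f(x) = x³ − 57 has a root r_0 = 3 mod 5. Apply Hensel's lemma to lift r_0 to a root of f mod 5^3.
r_2 = 68 (mod 125)

Hensel: r_{i+1} = r_i − f(r_i)/f′(r_i) mod 5^{i+2}, where f′(x) = 3x². Iterate:
  r_0 = 3 (mod 5)
  r_1 = 18 (mod 25)
  r_2 = 68 (mod 125)
Final: r = 68 with f(r) ≡ 0 mod 5^3.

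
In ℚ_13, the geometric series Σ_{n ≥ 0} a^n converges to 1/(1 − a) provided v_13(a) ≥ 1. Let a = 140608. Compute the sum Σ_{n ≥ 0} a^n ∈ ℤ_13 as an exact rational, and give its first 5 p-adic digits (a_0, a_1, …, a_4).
Σ a^n = 1/(1 − a) = -1/140607;  first 5 digits = (1, 0, 0, 12, 4)

v_13(a) = 3 ≥ 1, so the series converges in ℤ_13 to 1/(1 − a) = 1/(1 − 140608) = -1/140607. Expand this rational in ℤ_13: compute digits iteratively via d_i = x_i mod 13, x_{i+1} = (x_i − d_i)/13. The first 5 digits are (1, 0, 0, 12, 4).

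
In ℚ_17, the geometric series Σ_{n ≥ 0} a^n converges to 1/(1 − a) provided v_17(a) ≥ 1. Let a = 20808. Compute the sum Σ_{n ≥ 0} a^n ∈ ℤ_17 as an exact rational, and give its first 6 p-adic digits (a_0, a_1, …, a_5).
Σ a^n = 1/(1 − a) = -1/20807;  first 6 digits = (1, 0, 4, 4, 16, 15)

v_17(a) = 2 ≥ 1, so the series converges in ℤ_17 to 1/(1 − a) = 1/(1 − 20808) = -1/20807. Expand this rational in ℤ_17: compute digits iteratively via d_i = x_i mod 17, x_{i+1} = (x_i − d_i)/17. The first 6 digits are (1, 0, 4, 4, 16, 15).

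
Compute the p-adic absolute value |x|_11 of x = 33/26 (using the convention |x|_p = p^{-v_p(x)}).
|33/26|_11 = 1/11

Step 1 — compute v_11(x) by factoring powers of 11 out of the numerator and denominator: v_11(33/26) = 1. Step 2 — apply |x|_p = p^{-v_p(x)} = 11^{-1} = 1/11.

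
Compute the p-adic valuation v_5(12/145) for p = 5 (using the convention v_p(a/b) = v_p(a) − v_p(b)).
v_5(12/145) = -1

Factor powers of 5 from the numerator and denominator of the reduced fraction: 12 = 5^0 · 12 and 145 = 5^1 · 29. Apply v_p(a/b) = v_p(a) − v_p(b): v_5(12/145) = 0 − 1 = -1.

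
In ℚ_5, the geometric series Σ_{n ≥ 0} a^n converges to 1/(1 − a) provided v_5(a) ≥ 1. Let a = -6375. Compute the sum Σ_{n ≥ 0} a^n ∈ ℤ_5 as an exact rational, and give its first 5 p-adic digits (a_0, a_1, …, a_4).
Σ a^n = 1/(1 − a) = 1/6376;  first 5 digits = (1, 0, 0, 4, 4)

v_5(a) = 3 ≥ 1, so the series converges in ℤ_5 to 1/(1 − a) = 1/(1 − (-6375)) = 1/6376. Expand this rational in ℤ_5: compute digits iteratively via d_i = x_i mod 5, x_{i+1} = (x_i − d_i)/5. The first 5 digits are (1, 0, 0, 4, 4).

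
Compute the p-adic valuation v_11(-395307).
v_11(-395307) = 4

v_11(n) is the largest exponent k such that 11^k divides n. Factor out: -395307 = -11^4 · 27. (Sign doesn't affect v_p.) So v_11(-395307) = 4.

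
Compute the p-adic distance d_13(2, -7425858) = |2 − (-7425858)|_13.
d_13(2, -7425858) = 1/371293

Step 1 — x − y = 2 − (-7425858) = 7425860. Step 2 — v_13(7425860) = 5 (factor: 7425860 = (13^5 · 20); the sign does not affect v_p). Step 3 — |x − y|_13 = 13^{-5} = 1/371293.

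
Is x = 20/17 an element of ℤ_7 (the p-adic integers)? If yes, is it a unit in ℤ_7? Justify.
x ∈ ℤ_7^× (unit); v_7(x) = 0

ℤ_7 = {x ∈ ℚ_7 : v_7(x) ≥ 0} and ℤ_7^× = {x ∈ ℤ_7 : v_7(x) = 0}. Here v_7(20/17) = v_7(num) − v_7(den) = 0; compare against these criteria.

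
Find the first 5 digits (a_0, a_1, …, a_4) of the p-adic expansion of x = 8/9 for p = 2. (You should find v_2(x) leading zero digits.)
(a_0, …, a_4) = (0, 0, 0, 1, 0)

v_2(8/9) = 3, so a_0 = ... = a_2 = 0. Factor out: x = 2^3 · u with u = 1/9 a unit in ℤ_2. Expand u iteratively via a_{v+i} = u_i mod 2, u_{i+1} = (u_i − a_{v+i})/2:
  u_0 = 1/9;  a_3 = 1;  u_1 = (u_0 − 1)/2 = -4/9
  u_1 = -4/9;  a_4 = 0;  u_2 = (u_1 − 0)/2 = -2/9
Digits: (0, 0, 0, 1, 0).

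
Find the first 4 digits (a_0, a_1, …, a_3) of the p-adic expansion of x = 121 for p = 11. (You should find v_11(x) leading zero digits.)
(a_0, …, a_3) = (0, 0, 1, 0)

v_11(121) = 2, so a_0 = ... = a_1 = 0. Factor out: x = 11^2 · u with u = 1 a unit in ℤ_11. Expand u iteratively via a_{v+i} = u_i mod 11, u_{i+1} = (u_i − a_{v+i})/11:
  u_0 = 1;  a_2 = 1;  u_1 = (u_0 − 1)/11 = 0
  u_1 = 0;  a_3 = 0;  u_2 = (u_1 − 0)/11 = 0
Digits: (0, 0, 1, 0).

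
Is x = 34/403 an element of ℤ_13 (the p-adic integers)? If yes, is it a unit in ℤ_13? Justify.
x ∉ ℤ_13 (v_13(x) = -1 < 0)

ℤ_13 = {x ∈ ℚ_13 : v_13(x) ≥ 0} and ℤ_13^× = {x ∈ ℤ_13 : v_13(x) = 0}. Here v_13(34/403) = v_13(num) − v_13(den) = -1; compare against these criteria.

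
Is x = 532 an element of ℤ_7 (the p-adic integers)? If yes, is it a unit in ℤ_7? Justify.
x ∈ ℤ_7 but not a unit; v_7(x) = 1 > 0

ℤ_7 = {x ∈ ℚ_7 : v_7(x) ≥ 0} and ℤ_7^× = {x ∈ ℤ_7 : v_7(x) = 0}. Here v_7(532) = v_7(num) − v_7(den) = 1; compare against these criteria.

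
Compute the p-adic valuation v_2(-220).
v_2(-220) = 2

v_2(n) is the largest exponent k such that 2^k divides n. Factor out: -220 = -2^2 · 55. (Sign doesn't affect v_p.) So v_2(-220) = 2.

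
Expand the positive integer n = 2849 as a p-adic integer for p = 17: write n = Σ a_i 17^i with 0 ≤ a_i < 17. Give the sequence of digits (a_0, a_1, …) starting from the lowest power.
(a_0, a_1, …) = (10, 14, 9)

Repeated division by 17 gives the digits low-to-high: 2849 = 10 + 14·17^1 + 9·17^2. Digit sequence: (10, 14, 9).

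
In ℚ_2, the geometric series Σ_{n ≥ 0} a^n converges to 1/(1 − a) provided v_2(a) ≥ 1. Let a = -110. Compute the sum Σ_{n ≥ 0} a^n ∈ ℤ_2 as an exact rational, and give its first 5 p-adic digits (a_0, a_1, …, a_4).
Σ a^n = 1/(1 − a) = 1/111;  first 5 digits = (1, 1, 1, 1, 0)

v_2(a) = 1 ≥ 1, so the series converges in ℤ_2 to 1/(1 − a) = 1/(1 − (-110)) = 1/111. Expand this rational in ℤ_2: compute digits iteratively via d_i = x_i mod 2, x_{i+1} = (x_i − d_i)/2. The first 5 digits are (1, 1, 1, 1, 0).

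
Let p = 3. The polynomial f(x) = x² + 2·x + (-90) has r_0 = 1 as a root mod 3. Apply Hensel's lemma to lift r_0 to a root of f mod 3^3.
r_2 = 7 (mod 27)

Hensel: r_{i+1} = r_i − f(r_i)·(f′(r_i))^{-1} mod 3^{i+2}, f′(x) = 2x + 2. Iterate:
  r_0 = 1 (mod 3)
  r_1 = 7 (mod 9)
  r_2 = 7 (mod 27)
Final: r = 7 satisfies f(r) ≡ 0 mod 3^3.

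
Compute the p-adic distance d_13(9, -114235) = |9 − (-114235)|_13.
d_13(9, -114235) = 1/28561

Step 1 — x − y = 9 − (-114235) = 114244. Step 2 — v_13(114244) = 4 (factor: 114244 = (13^4 · 4); the sign does not affect v_p). Step 3 — |x − y|_13 = 13^{-4} = 1/28561.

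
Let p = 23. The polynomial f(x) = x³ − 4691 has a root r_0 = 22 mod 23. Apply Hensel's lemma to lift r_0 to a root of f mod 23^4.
r_3 = 2092 (mod 279841)

Hensel: r_{i+1} = r_i − f(r_i)/f′(r_i) mod 23^{i+2}, where f′(x) = 3x². Iterate:
  r_0 = 22 (mod 23)
  r_1 = 505 (mod 529)
  r_2 = 2092 (mod 12167)
  r_3 = 2092 (mod 279841)
Final: r = 2092 with f(r) ≡ 0 mod 23^4.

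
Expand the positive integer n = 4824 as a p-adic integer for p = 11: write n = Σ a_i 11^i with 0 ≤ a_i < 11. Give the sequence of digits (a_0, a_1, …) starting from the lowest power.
(a_0, a_1, …) = (6, 9, 6, 3)

Repeated division by 11 gives the digits low-to-high: 4824 = 6 + 9·11^1 + 6·11^2 + 3·11^3. Digit sequence: (6, 9, 6, 3).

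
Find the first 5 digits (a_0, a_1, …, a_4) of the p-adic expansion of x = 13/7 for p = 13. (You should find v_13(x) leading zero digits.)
(a_0, …, a_4) = (0, 2, 11, 1, 11)

v_13(13/7) = 1, so a_0 = ... = a_0 = 0. Factor out: x = 13^1 · u with u = 1/7 a unit in ℤ_13. Expand u iteratively via a_{v+i} = u_i mod 13, u_{i+1} = (u_i − a_{v+i})/13:
  u_0 = 1/7;  a_1 = 2;  u_1 = (u_0 − 2)/13 = -1/7
  u_1 = -1/7;  a_2 = 11;  u_2 = (u_1 − 11)/13 = -6/7
  u_2 = -6/7;  a_3 = 1;  u_3 = (u_2 − 1)/13 = -1/7
  u_3 = -1/7;  a_4 = 11;  u_4 = (u_3 − 11)/13 = -6/7
Digits: (0, 2, 11, 1, 11).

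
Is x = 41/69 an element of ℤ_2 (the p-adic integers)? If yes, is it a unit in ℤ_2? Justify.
x ∈ ℤ_2^× (unit); v_2(x) = 0

ℤ_2 = {x ∈ ℚ_2 : v_2(x) ≥ 0} and ℤ_2^× = {x ∈ ℤ_2 : v_2(x) = 0}. Here v_2(41/69) = v_2(num) − v_2(den) = 0; compare against these criteria.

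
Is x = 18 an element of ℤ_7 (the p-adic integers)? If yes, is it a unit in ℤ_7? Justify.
x ∈ ℤ_7^× (unit); v_7(x) = 0

ℤ_7 = {x ∈ ℚ_7 : v_7(x) ≥ 0} and ℤ_7^× = {x ∈ ℤ_7 : v_7(x) = 0}. Here v_7(18) = v_7(num) − v_7(den) = 0; compare against these criteria.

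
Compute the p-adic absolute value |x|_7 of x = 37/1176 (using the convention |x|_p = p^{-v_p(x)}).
|37/1176|_7 = 49

Step 1 — compute v_7(x) by factoring powers of 7 out of the numerator and denominator: v_7(37/1176) = -2. Step 2 — apply |x|_p = p^{-v_p(x)} = 7^{2} = 49.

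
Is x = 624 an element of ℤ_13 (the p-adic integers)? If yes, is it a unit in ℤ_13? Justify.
x ∈ ℤ_13 but not a unit; v_13(x) = 1 > 0

ℤ_13 = {x ∈ ℚ_13 : v_13(x) ≥ 0} and ℤ_13^× = {x ∈ ℤ_13 : v_13(x) = 0}. Here v_13(624) = v_13(num) − v_13(den) = 1; compare against these criteria.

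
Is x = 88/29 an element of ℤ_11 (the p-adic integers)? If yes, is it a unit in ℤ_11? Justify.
x ∈ ℤ_11 but not a unit; v_11(x) = 1 > 0

ℤ_11 = {x ∈ ℚ_11 : v_11(x) ≥ 0} and ℤ_11^× = {x ∈ ℤ_11 : v_11(x) = 0}. Here v_11(88/29) = v_11(num) − v_11(den) = 1; compare against these criteria.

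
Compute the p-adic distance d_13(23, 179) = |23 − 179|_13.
d_13(23, 179) = 1/13

Step 1 — x − y = 23 − 179 = -156. Step 2 — v_13(-156) = 1 (factor: -156 = −(13^1 · 12); the sign does not affect v_p). Step 3 — |x − y|_13 = 13^{-1} = 1/13.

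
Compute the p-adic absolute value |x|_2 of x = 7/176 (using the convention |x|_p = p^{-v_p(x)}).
|7/176|_2 = 16

Step 1 — compute v_2(x) by factoring powers of 2 out of the numerator and denominator: v_2(7/176) = -4. Step 2 — apply |x|_p = p^{-v_p(x)} = 2^{4} = 16.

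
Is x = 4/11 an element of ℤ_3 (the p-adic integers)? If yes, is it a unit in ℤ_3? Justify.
x ∈ ℤ_3^× (unit); v_3(x) = 0

ℤ_3 = {x ∈ ℚ_3 : v_3(x) ≥ 0} and ℤ_3^× = {x ∈ ℤ_3 : v_3(x) = 0}. Here v_3(4/11) = v_3(num) − v_3(den) = 0; compare against these criteria.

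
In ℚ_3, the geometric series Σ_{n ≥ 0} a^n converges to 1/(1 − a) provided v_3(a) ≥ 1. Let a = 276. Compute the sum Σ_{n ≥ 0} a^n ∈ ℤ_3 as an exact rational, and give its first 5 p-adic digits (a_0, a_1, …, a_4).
Σ a^n = 1/(1 − a) = -1/275;  first 5 digits = (1, 2, 1, 1, 2)

v_3(a) = 1 ≥ 1, so the series converges in ℤ_3 to 1/(1 − a) = 1/(1 − 276) = -1/275. Expand this rational in ℤ_3: compute digits iteratively via d_i = x_i mod 3, x_{i+1} = (x_i − d_i)/3. The first 5 digits are (1, 2, 1, 1, 2).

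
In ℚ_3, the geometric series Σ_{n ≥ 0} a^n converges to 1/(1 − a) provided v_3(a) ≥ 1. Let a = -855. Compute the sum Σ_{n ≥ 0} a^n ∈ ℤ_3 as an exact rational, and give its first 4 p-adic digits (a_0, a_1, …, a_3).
Σ a^n = 1/(1 − a) = 1/856;  first 4 digits = (1, 0, 1, 1)

v_3(a) = 2 ≥ 1, so the series converges in ℤ_3 to 1/(1 − a) = 1/(1 − (-855)) = 1/856. Expand this rational in ℤ_3: compute digits iteratively via d_i = x_i mod 3, x_{i+1} = (x_i − d_i)/3. The first 4 digits are (1, 0, 1, 1).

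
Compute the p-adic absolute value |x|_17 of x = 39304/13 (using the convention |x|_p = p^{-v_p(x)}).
|39304/13|_17 = 1/4913

Step 1 — compute v_17(x) by factoring powers of 17 out of the numerator and denominator: v_17(39304/13) = 3. Step 2 — apply |x|_p = p^{-v_p(x)} = 17^{-3} = 1/4913.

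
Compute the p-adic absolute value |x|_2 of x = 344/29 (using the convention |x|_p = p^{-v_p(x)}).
|344/29|_2 = 1/8

Step 1 — compute v_2(x) by factoring powers of 2 out of the numerator and denominator: v_2(344/29) = 3. Step 2 — apply |x|_p = p^{-v_p(x)} = 2^{-3} = 1/8.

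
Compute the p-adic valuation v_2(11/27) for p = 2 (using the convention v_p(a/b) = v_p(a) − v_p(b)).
v_2(11/27) = 0

Factor powers of 2 from the numerator and denominator of the reduced fraction: 11 = 2^0 · 11 and 27 = 2^0 · 27. Apply v_p(a/b) = v_p(a) − v_p(b): v_2(11/27) = 0 − 0 = 0.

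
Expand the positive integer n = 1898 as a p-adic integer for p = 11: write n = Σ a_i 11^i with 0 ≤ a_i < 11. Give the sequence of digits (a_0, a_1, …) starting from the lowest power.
(a_0, a_1, …) = (6, 7, 4, 1)

Repeated division by 11 gives the digits low-to-high: 1898 = 6 + 7·11^1 + 4·11^2 + 1·11^3. Digit sequence: (6, 7, 4, 1).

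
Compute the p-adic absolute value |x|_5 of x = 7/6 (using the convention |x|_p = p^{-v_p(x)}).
|7/6|_5 = 1

Step 1 — compute v_5(x) by factoring powers of 5 out of the numerator and denominator: v_5(7/6) = 0. Step 2 — apply |x|_p = p^{-v_p(x)} = 5^{0} = 1.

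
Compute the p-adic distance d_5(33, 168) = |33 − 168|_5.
d_5(33, 168) = 1/5

Step 1 — x − y = 33 − 168 = -135. Step 2 — v_5(-135) = 1 (factor: -135 = −(5^1 · 27); the sign does not affect v_p). Step 3 — |x − y|_5 = 5^{-1} = 1/5.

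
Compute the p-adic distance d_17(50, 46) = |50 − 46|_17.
d_17(50, 46) = 1

Step 1 — x − y = 50 − 46 = 4. Step 2 — v_17(4) = 0 (factor: 4 = (17^0 · 4); the sign does not affect v_p). Step 3 — |x − y|_17 = 17^{0} = 1.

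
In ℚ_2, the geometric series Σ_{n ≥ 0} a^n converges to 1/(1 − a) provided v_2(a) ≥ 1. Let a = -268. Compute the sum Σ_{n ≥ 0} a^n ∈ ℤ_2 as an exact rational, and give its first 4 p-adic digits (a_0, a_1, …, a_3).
Σ a^n = 1/(1 − a) = 1/269;  first 4 digits = (1, 0, 1, 0)

v_2(a) = 2 ≥ 1, so the series converges in ℤ_2 to 1/(1 − a) = 1/(1 − (-268)) = 1/269. Expand this rational in ℤ_2: compute digits iteratively via d_i = x_i mod 2, x_{i+1} = (x_i − d_i)/2. The first 4 digits are (1, 0, 1, 0).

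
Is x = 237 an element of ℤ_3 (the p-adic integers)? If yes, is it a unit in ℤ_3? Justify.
x ∈ ℤ_3 but not a unit; v_3(x) = 1 > 0

ℤ_3 = {x ∈ ℚ_3 : v_3(x) ≥ 0} and ℤ_3^× = {x ∈ ℤ_3 : v_3(x) = 0}. Here v_3(237) = v_3(num) − v_3(den) = 1; compare against these criteria.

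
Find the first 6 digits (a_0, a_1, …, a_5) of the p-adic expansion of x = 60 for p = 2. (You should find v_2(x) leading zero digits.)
(a_0, …, a_5) = (0, 0, 1, 1, 1, 1)

v_2(60) = 2, so a_0 = ... = a_1 = 0. Factor out: x = 2^2 · u with u = 15 a unit in ℤ_2. Expand u iteratively via a_{v+i} = u_i mod 2, u_{i+1} = (u_i − a_{v+i})/2:
  u_0 = 15;  a_2 = 1;  u_1 = (u_0 − 1)/2 = 7
  u_1 = 7;  a_3 = 1;  u_2 = (u_1 − 1)/2 = 3
  u_2 = 3;  a_4 = 1;  u_3 = (u_2 − 1)/2 = 1
  u_3 = 1;  a_5 = 1;  u_4 = (u_3 − 1)/2 = 0
Digits: (0, 0, 1, 1, 1, 1).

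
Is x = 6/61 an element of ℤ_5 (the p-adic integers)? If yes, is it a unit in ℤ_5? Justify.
x ∈ ℤ_5^× (unit); v_5(x) = 0

ℤ_5 = {x ∈ ℚ_5 : v_5(x) ≥ 0} and ℤ_5^× = {x ∈ ℤ_5 : v_5(x) = 0}. Here v_5(6/61) = v_5(num) − v_5(den) = 0; compare against these criteria.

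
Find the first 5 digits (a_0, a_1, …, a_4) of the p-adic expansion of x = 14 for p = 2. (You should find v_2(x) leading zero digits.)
(a_0, …, a_4) = (0, 1, 1, 1, 0)

v_2(14) = 1, so a_0 = ... = a_0 = 0. Factor out: x = 2^1 · u with u = 7 a unit in ℤ_2. Expand u iteratively via a_{v+i} = u_i mod 2, u_{i+1} = (u_i − a_{v+i})/2:
  u_0 = 7;  a_1 = 1;  u_1 = (u_0 − 1)/2 = 3
  u_1 = 3;  a_2 = 1;  u_2 = (u_1 − 1)/2 = 1
  u_2 = 1;  a_3 = 1;  u_3 = (u_2 − 1)/2 = 0
  u_3 = 0;  a_4 = 0;  u_4 = (u_3 − 0)/2 = 0
Digits: (0, 1, 1, 1, 0).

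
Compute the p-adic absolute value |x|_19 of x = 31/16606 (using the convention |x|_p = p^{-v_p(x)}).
|31/16606|_19 = 361

Step 1 — compute v_19(x) by factoring powers of 19 out of the numerator and denominator: v_19(31/16606) = -2. Step 2 — apply |x|_p = p^{-v_p(x)} = 19^{2} = 361.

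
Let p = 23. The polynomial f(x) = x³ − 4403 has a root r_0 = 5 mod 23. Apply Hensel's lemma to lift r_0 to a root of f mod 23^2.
r_1 = 189 (mod 529)

Hensel: r_{i+1} = r_i − f(r_i)/f′(r_i) mod 23^{i+2}, where f′(x) = 3x². Iterate:
  r_0 = 5 (mod 23)
  r_1 = 189 (mod 529)
Final: r = 189 with f(r) ≡ 0 mod 23^2.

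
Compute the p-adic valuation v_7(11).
v_7(11) = 0

v_7(n) is the largest exponent k such that 7^k divides n. Factor out: 11 = 7^0 · 11. (Sign doesn't affect v_p.) So v_7(11) = 0.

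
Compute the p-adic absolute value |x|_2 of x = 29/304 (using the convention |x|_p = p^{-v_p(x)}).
|29/304|_2 = 16

Step 1 — compute v_2(x) by factoring powers of 2 out of the numerator and denominator: v_2(29/304) = -4. Step 2 — apply |x|_p = p^{-v_p(x)} = 2^{4} = 16.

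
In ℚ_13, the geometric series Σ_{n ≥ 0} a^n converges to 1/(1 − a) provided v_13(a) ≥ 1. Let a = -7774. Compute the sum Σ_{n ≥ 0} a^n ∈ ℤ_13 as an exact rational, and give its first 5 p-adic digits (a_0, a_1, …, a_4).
Σ a^n = 1/(1 − a) = 1/7775;  first 5 digits = (1, 0, 6, 9, 9)

v_13(a) = 2 ≥ 1, so the series converges in ℤ_13 to 1/(1 − a) = 1/(1 − (-7774)) = 1/7775. Expand this rational in ℤ_13: compute digits iteratively via d_i = x_i mod 13, x_{i+1} = (x_i − d_i)/13. The first 5 digits are (1, 0, 6, 9, 9).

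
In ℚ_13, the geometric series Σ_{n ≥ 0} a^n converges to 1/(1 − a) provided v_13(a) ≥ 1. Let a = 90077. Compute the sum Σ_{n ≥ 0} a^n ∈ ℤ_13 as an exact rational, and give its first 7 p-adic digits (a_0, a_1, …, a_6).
Σ a^n = 1/(1 − a) = -1/90076;  first 7 digits = (1, 0, 0, 2, 3, 0, 4)

v_13(a) = 3 ≥ 1, so the series converges in ℤ_13 to 1/(1 − a) = 1/(1 − 90077) = -1/90076. Expand this rational in ℤ_13: compute digits iteratively via d_i = x_i mod 13, x_{i+1} = (x_i − d_i)/13. The first 7 digits are (1, 0, 0, 2, 3, 0, 4).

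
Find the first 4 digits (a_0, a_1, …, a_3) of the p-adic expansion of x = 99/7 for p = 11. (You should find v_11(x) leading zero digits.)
(a_0, …, a_3) = (0, 6, 9, 7)

v_11(99/7) = 1, so a_0 = ... = a_0 = 0. Factor out: x = 11^1 · u with u = 9/7 a unit in ℤ_11. Expand u iteratively via a_{v+i} = u_i mod 11, u_{i+1} = (u_i − a_{v+i})/11:
  u_0 = 9/7;  a_1 = 6;  u_1 = (u_0 − 6)/11 = -3/7
  u_1 = -3/7;  a_2 = 9;  u_2 = (u_1 − 9)/11 = -6/7
  u_2 = -6/7;  a_3 = 7;  u_3 = (u_2 − 7)/11 = -5/7
Digits: (0, 6, 9, 7).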